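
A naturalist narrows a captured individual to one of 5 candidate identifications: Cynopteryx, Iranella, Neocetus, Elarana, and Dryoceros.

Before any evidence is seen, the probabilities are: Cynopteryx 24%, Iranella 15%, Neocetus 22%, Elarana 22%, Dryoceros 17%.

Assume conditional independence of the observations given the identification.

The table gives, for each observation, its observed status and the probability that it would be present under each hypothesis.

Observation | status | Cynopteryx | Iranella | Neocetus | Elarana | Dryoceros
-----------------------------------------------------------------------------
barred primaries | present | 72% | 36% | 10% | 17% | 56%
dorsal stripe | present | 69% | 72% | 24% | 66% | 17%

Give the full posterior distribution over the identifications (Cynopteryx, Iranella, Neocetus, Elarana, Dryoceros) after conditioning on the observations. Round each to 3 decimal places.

0.584, 0.190, 0.026, 0.121, 0.079

For each hypothesis, the unnormalized posterior weight is prior × product of the observation likelihoods:
  Cynopteryx: 0.24 × 0.72 × 0.69 = 0.11923
  Iranella: 0.15 × 0.36 × 0.72 = 0.03888
  Neocetus: 0.22 × 0.10 × 0.24 = 0.00528
  Elarana: 0.22 × 0.17 × 0.66 = 0.024684
  Dryoceros: 0.17 × 0.56 × 0.17 = 0.016184
Normalizing constant Z = 0.11923 + 0.03888 + 0.00528 + 0.024684 + 0.016184 = 0.20426.
P(Cynopteryx | evidence) = 0.11923 / 0.20426 ≈ 0.584
P(Iranella | evidence) = 0.03888 / 0.20426 ≈ 0.190
P(Neocetus | evidence) = 0.00528 / 0.20426 ≈ 0.026
P(Elarana | evidence) = 0.024684 / 0.20426 ≈ 0.121
P(Dryoceros | evidence) = 0.016184 / 0.20426 ≈ 0.079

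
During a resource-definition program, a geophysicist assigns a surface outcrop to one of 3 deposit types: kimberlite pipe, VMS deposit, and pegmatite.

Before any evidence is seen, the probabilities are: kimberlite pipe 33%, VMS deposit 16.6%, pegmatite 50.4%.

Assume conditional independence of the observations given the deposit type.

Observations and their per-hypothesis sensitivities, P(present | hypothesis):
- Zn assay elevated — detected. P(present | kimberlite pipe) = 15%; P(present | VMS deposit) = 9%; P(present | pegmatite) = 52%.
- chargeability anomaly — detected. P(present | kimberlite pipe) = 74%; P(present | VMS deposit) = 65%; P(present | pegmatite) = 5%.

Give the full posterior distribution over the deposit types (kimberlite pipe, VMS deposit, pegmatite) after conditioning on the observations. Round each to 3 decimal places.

0.616, 0.163, 0.220

By Bayes' rule with conditional independence, the unnormalized weight for each hypothesis is prior × ∏ likelihoods:
  kimberlite pipe: 0.330 × 0.15 × 0.74 = 0.03663
  VMS deposit: 0.166 × 0.09 × 0.65 = 0.009711
  pegmatite: 0.504 × 0.52 × 0.05 = 0.013104
Marginal likelihood of the evidence = 0.059445.
P(kimberlite pipe | evidence) = 0.03663 / 0.059445 ≈ 0.616
P(VMS deposit | evidence) = 0.009711 / 0.059445 ≈ 0.163
P(pegmatite | evidence) = 0.013104 / 0.059445 ≈ 0.220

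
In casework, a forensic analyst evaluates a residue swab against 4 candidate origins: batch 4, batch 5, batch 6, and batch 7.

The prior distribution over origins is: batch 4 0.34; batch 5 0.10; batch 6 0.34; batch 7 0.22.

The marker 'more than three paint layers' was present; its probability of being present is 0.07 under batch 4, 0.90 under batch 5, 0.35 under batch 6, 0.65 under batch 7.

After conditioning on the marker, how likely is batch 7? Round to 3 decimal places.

0.381

Multiply each prior by the likelihood of the marker:
  batch 4: 0.34 × 0.07 = 0.0238
  batch 5: 0.10 × 0.90 = 0.09
  batch 6: 0.34 × 0.35 = 0.119
  batch 7: 0.22 × 0.65 = 0.143
Marginal likelihood of the evidence = 0.3758.
P(batch 7 | evidence) = 0.143 / 0.3758 ≈ 0.381.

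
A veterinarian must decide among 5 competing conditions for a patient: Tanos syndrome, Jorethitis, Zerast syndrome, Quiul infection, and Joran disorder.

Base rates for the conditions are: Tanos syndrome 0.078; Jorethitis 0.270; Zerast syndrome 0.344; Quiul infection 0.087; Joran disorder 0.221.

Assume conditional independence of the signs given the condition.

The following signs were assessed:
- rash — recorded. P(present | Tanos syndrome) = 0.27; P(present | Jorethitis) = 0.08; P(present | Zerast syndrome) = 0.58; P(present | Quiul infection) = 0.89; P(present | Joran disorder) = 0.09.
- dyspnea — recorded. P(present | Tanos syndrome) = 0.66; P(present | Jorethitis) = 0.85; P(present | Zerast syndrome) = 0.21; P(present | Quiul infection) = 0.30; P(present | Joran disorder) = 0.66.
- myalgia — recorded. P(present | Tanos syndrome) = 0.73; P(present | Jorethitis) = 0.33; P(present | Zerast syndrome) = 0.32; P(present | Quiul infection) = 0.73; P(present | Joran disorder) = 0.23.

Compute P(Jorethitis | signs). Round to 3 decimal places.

Multiply each prior by the joint likelihood of the sign pattern:
  Tanos syndrome: 0.078 × 0.27 × 0.66 × 0.73 = 0.010147
  Jorethitis: 0.270 × 0.08 × 0.85 × 0.33 = 0.0060588
  Zerast syndrome: 0.344 × 0.58 × 0.21 × 0.32 = 0.013408
  Quiul infection: 0.087 × 0.89 × 0.30 × 0.73 = 0.016957
  Joran disorder: 0.221 × 0.09 × 0.66 × 0.23 = 0.0030193
Normalizing constant Z = 0.010147 + 0.0060588 + 0.013408 + 0.016957 + 0.0030193 = 0.04959.
P(Jorethitis | evidence) = 0.0060588 / 0.04959 ≈ 0.122.

0.122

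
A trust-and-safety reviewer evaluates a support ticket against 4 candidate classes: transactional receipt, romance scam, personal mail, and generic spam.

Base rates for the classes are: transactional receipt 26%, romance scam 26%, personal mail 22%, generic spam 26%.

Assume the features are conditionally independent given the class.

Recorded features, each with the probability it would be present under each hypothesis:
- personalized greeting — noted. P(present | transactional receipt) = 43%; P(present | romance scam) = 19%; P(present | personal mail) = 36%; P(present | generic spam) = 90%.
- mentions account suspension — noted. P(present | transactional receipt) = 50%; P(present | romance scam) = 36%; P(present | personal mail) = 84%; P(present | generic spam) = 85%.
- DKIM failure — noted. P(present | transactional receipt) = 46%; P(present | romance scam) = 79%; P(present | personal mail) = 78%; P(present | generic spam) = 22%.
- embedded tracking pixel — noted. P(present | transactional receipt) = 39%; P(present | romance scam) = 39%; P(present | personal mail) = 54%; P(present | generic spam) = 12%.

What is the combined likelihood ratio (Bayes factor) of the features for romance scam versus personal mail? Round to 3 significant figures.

The Bayes factor is the ratio of the joint likelihoods of the feature pattern under the two hypotheses.
  romance scam: 0.19 × 0.36 × 0.79 × 0.39 = 0.021074
  personal mail: 0.36 × 0.84 × 0.78 × 0.54 = 0.12737
Bayes factor = 0.021074 / 0.12737 ≈ 0.165

0.165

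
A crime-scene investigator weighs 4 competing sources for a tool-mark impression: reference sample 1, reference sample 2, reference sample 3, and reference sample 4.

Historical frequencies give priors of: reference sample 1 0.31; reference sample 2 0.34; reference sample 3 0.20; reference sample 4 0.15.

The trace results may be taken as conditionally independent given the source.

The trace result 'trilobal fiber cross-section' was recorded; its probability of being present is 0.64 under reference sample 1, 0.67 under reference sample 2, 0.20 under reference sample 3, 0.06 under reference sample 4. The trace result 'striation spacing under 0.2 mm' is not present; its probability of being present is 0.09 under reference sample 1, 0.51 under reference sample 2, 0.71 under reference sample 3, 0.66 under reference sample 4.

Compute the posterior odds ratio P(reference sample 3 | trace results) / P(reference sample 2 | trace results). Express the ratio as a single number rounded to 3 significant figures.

Posterior odds equal prior odds times the likelihood ratio; only the two competing hypotheses matter (using 1 − P(present | H) for each absent trace result).
  reference sample 3: 0.20 × 0.20 × (1 − 0.71) = 0.0116
  reference sample 2: 0.34 × 0.67 × (1 − 0.51) = 0.11162
Posterior odds = 0.0116 / 0.11162 ≈ 0.104.

0.104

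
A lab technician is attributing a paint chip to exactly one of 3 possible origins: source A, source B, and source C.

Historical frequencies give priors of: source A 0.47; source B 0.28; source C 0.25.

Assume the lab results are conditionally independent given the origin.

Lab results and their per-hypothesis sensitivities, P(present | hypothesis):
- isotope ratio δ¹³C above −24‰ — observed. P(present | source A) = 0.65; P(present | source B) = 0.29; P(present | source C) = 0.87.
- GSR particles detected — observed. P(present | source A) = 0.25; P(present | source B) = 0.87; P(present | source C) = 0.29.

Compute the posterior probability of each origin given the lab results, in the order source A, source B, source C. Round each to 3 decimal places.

0.364, 0.336, 0.300

For each hypothesis, the unnormalized posterior weight is prior × product of the lab result likelihoods:
  source A: 0.47 × 0.65 × 0.25 = 0.076375
  source B: 0.28 × 0.29 × 0.87 = 0.070644
  source C: 0.25 × 0.87 × 0.29 = 0.063075
The unnormalized weights sum to 0.21009.
P(source A | evidence) = 0.076375 / 0.21009 ≈ 0.364
P(source B | evidence) = 0.070644 / 0.21009 ≈ 0.336
P(source C | evidence) = 0.063075 / 0.21009 ≈ 0.300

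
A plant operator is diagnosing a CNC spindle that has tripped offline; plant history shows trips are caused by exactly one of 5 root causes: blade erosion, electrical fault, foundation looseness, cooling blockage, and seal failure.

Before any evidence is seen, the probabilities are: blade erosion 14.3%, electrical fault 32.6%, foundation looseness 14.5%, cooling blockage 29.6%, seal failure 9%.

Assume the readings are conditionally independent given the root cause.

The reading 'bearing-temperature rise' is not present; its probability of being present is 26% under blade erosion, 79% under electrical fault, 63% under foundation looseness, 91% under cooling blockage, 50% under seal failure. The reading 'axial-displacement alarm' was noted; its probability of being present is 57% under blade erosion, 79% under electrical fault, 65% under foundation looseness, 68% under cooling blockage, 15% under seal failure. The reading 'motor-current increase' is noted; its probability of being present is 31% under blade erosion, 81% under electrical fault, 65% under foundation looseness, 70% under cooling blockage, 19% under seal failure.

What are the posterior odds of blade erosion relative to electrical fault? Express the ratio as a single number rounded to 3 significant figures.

The normalizing constant cancels in an odds ratio, so compute prior × likelihood for the two hypotheses only (using 1 − P(present | H) for each absent reading):
  blade erosion: 0.143 × (1 − 0.26) × 0.57 × 0.31 = 0.018698
  electrical fault: 0.326 × (1 − 0.79) × 0.79 × 0.81 = 0.043808
Posterior odds = 0.018698 / 0.043808 ≈ 0.427.

0.427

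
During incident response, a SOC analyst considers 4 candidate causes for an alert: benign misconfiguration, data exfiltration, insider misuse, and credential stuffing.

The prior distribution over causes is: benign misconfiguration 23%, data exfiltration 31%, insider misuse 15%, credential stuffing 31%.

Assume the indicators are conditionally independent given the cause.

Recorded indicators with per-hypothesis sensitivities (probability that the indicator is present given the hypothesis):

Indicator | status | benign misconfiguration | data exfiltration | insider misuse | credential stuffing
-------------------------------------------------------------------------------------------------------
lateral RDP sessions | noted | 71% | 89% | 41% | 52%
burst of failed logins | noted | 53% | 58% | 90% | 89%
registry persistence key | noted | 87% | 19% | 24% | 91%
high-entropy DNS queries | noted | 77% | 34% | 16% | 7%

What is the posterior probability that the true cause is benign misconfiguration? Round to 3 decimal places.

By Bayes' rule with conditional independence, the unnormalized weight for each hypothesis is prior × ∏ likelihoods:
  benign misconfiguration: 0.23 × 0.71 × 0.53 × 0.87 × 0.77 = 0.057979
  data exfiltration: 0.31 × 0.89 × 0.58 × 0.19 × 0.34 = 0.010337
  insider misuse: 0.15 × 0.41 × 0.90 × 0.24 × 0.16 = 0.0021254
  credential stuffing: 0.31 × 0.52 × 0.89 × 0.91 × 0.07 = 0.0091389
The unnormalized weights sum to 0.079581.
P(benign misconfiguration | evidence) = 0.057979 / 0.079581 ≈ 0.729.

0.729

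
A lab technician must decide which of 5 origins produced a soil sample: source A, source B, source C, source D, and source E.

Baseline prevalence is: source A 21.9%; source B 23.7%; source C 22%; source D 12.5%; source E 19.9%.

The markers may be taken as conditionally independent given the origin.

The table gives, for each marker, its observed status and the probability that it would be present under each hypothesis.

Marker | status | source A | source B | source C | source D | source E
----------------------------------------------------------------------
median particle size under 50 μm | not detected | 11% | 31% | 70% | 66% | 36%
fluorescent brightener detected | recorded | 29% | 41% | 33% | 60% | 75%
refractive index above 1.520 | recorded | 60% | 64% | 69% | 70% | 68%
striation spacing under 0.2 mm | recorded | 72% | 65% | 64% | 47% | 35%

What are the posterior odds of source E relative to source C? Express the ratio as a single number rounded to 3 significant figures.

Posterior odds equal prior odds times the likelihood ratio; only the two competing hypotheses matter (using 1 − P(present | H) for each absent marker).
  source E: 0.199 × (1 − 0.36) × 0.75 × 0.68 × 0.35 = 0.022734
  source C: 0.220 × (1 − 0.70) × 0.33 × 0.69 × 0.64 = 0.009618
Odds(source E : source C) = 0.022734 / 0.009618 ≈ 2.36.

2.36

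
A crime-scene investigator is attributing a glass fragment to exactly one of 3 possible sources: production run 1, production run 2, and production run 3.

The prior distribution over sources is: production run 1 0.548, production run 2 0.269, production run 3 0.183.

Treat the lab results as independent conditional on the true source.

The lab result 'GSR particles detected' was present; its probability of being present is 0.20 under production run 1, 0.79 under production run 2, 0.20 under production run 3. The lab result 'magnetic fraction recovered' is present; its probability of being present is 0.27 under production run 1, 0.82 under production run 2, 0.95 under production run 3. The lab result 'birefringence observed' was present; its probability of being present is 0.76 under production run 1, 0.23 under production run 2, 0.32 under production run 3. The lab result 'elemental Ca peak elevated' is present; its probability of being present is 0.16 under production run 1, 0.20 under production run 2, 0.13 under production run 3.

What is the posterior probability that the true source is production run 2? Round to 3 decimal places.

0.614

Multiply each prior by the joint likelihood of the lab result pattern:
  production run 1: 0.548 × 0.20 × 0.27 × 0.76 × 0.16 = 0.0035984
  production run 2: 0.269 × 0.79 × 0.82 × 0.23 × 0.20 = 0.0080159
  production run 3: 0.183 × 0.20 × 0.95 × 0.32 × 0.13 = 0.0014464
Normalizing constant Z = 0.0035984 + 0.0080159 + 0.0014464 = 0.013061.
P(production run 2 | evidence) = 0.0080159 / 0.013061 ≈ 0.614.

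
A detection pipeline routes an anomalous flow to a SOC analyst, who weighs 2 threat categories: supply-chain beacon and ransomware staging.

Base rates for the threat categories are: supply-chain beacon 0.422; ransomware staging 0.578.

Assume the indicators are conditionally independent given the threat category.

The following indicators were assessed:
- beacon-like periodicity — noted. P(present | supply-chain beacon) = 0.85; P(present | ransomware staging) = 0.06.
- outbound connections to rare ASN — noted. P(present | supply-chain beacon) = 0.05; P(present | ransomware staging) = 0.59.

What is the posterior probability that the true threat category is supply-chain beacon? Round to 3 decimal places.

By Bayes' rule with conditional independence, the unnormalized weight for each hypothesis is prior × ∏ likelihoods:
  supply-chain beacon: 0.422 × 0.85 × 0.05 = 0.017935
  ransomware staging: 0.578 × 0.06 × 0.59 = 0.020461
Marginal likelihood of the evidence = 0.038396.
P(supply-chain beacon | evidence) = 0.017935 / 0.038396 ≈ 0.467.

0.467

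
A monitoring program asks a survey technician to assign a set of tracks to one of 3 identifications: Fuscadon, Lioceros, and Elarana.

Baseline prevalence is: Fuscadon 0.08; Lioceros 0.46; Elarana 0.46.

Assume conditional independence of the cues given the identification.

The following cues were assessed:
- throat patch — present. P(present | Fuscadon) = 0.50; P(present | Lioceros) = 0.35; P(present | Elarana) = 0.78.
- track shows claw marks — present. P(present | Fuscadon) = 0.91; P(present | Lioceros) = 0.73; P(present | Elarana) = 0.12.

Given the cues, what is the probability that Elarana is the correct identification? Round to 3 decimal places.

Multiply each prior by the joint likelihood of the cue pattern:
  Fuscadon: 0.08 × 0.50 × 0.91 = 0.0364
  Lioceros: 0.46 × 0.35 × 0.73 = 0.11753
  Elarana: 0.46 × 0.78 × 0.12 = 0.043056
Normalizing constant Z = 0.0364 + 0.11753 + 0.043056 = 0.19699.
P(Elarana | evidence) = 0.043056 / 0.19699 ≈ 0.219.

0.219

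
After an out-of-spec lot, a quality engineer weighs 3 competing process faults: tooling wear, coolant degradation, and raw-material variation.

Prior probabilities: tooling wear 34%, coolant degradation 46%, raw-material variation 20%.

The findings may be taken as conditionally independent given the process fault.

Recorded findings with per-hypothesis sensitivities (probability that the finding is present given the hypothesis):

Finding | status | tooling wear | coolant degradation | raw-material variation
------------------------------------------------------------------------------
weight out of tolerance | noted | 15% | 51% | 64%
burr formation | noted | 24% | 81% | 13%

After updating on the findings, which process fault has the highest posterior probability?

coolant degradation

For each hypothesis, the unnormalized posterior weight is prior × product of the finding likelihoods:
  tooling wear: 0.34 × 0.15 × 0.24 = 0.01224
  coolant degradation: 0.46 × 0.51 × 0.81 = 0.19003
  raw-material variation: 0.20 × 0.64 × 0.13 = 0.01664
Marginal likelihood of the evidence = 0.21891.
P(tooling wear | evidence) ≈ 0.01224 / 0.21891 ≈ 0.056
P(coolant degradation | evidence) ≈ 0.19003 / 0.21891 ≈ 0.868
P(raw-material variation | evidence) ≈ 0.01664 / 0.21891 ≈ 0.076
The largest is 0.868, so coolant degradation is most probable.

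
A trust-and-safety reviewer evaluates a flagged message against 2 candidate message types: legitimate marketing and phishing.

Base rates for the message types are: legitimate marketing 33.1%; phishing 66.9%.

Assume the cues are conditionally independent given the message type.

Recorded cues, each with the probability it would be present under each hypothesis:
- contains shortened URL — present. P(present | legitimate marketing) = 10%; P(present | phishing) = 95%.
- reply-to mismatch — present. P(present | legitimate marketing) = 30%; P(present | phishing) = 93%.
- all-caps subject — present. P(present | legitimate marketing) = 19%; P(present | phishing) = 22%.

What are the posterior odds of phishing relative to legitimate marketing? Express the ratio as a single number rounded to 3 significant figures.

Unnormalized posterior weight (prior times the cue likelihoods) for each of the two hypotheses:
  phishing: 0.669 × 0.95 × 0.93 × 0.22 = 0.13003
  legitimate marketing: 0.331 × 0.10 × 0.30 × 0.19 = 0.0018867
Posterior odds = 0.13003 / 0.0018867 ≈ 68.9.

68.9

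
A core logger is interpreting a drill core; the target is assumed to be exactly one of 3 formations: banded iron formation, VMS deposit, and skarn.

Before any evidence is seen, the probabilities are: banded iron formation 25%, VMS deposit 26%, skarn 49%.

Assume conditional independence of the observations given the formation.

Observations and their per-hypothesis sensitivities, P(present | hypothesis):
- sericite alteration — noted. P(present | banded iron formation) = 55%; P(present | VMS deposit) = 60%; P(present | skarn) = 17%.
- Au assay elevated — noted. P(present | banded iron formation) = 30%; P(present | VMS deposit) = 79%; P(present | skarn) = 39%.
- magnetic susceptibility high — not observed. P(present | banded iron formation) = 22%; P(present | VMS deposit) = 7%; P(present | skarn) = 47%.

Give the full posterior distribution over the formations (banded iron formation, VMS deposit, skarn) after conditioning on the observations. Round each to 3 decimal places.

0.196, 0.699, 0.105

By Bayes' rule with conditional independence, the unnormalized weight for each hypothesis is prior × ∏ likelihoods (using 1 − P(present | H) for each absent observation):
  banded iron formation: 0.25 × 0.55 × 0.30 × (1 − 0.22) = 0.032175
  VMS deposit: 0.26 × 0.60 × 0.79 × (1 − 0.07) = 0.11461
  skarn: 0.49 × 0.17 × 0.39 × (1 − 0.47) = 0.017218
Normalizing constant Z = 0.032175 + 0.11461 + 0.017218 = 0.16401.
P(banded iron formation | evidence) = 0.032175 / 0.16401 ≈ 0.196
P(VMS deposit | evidence) = 0.11461 / 0.16401 ≈ 0.699
P(skarn | evidence) = 0.017218 / 0.16401 ≈ 0.105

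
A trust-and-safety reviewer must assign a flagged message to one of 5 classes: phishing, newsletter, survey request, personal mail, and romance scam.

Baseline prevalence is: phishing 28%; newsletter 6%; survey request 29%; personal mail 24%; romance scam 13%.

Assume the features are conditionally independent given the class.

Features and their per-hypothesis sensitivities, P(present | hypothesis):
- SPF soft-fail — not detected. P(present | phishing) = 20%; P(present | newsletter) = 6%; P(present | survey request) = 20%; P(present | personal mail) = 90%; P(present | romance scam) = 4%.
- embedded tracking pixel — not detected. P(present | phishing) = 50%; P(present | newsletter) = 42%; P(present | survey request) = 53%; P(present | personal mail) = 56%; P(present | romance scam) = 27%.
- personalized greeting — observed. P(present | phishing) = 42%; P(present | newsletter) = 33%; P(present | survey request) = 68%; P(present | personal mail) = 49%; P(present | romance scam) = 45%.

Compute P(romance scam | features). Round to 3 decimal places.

0.230

Multiply each prior by the joint likelihood of the feature pattern (using 1 − P(present | H) for each absent feature):
  phishing: 0.28 × (1 − 0.20) × (1 − 0.50) × 0.42 = 0.04704
  newsletter: 0.06 × (1 − 0.06) × (1 − 0.42) × 0.33 = 0.010795
  survey request: 0.29 × (1 − 0.20) × (1 − 0.53) × 0.68 = 0.074147
  personal mail: 0.24 × (1 − 0.90) × (1 − 0.56) × 0.49 = 0.0051744
  romance scam: 0.13 × (1 − 0.04) × (1 − 0.27) × 0.45 = 0.040997
Marginal likelihood of the evidence = 0.17815.
P(romance scam | evidence) = 0.040997 / 0.17815 ≈ 0.230.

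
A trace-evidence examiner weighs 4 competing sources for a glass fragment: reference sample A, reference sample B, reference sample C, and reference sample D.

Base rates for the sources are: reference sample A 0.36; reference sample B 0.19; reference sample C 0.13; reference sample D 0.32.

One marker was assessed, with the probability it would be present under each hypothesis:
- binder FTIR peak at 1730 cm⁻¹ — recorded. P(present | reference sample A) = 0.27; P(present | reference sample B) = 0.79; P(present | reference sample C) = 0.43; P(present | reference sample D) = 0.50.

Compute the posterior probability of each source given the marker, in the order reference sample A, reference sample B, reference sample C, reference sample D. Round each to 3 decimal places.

0.210, 0.324, 0.121, 0.345

By Bayes' rule, the unnormalized weight for each hypothesis is prior × likelihood:
  reference sample A: 0.36 × 0.27 = 0.0972
  reference sample B: 0.19 × 0.79 = 0.1501
  reference sample C: 0.13 × 0.43 = 0.0559
  reference sample D: 0.32 × 0.50 = 0.16
Marginal likelihood of the evidence = 0.4632.
P(reference sample A | evidence) = 0.0972 / 0.4632 ≈ 0.210
P(reference sample B | evidence) = 0.1501 / 0.4632 ≈ 0.324
P(reference sample C | evidence) = 0.0559 / 0.4632 ≈ 0.121
P(reference sample D | evidence) = 0.16 / 0.4632 ≈ 0.345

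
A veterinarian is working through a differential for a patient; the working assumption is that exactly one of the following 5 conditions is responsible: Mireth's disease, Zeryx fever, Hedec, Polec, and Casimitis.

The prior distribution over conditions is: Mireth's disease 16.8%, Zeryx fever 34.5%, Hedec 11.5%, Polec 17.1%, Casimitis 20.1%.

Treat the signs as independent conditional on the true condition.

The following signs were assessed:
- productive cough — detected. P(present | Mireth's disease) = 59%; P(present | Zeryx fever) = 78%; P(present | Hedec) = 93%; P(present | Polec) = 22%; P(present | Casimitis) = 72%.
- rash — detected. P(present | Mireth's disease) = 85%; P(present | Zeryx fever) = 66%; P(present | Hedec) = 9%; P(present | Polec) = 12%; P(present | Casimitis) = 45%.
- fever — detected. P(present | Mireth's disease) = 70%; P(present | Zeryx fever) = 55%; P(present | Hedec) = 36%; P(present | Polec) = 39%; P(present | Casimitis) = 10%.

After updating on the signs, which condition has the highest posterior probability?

Zeryx fever

By Bayes' rule with conditional independence, the unnormalized weight for each hypothesis is prior × ∏ likelihoods:
  Mireth's disease: 0.168 × 0.59 × 0.85 × 0.70 = 0.058976
  Zeryx fever: 0.345 × 0.78 × 0.66 × 0.55 = 0.097683
  Hedec: 0.115 × 0.93 × 0.09 × 0.36 = 0.0034652
  Polec: 0.171 × 0.22 × 0.12 × 0.39 = 0.0017606
  Casimitis: 0.201 × 0.72 × 0.45 × 0.10 = 0.0065124
Normalizing constant Z = 0.058976 + 0.097683 + 0.0034652 + 0.0017606 + 0.0065124 = 0.1684.
P(Mireth's disease | evidence) ≈ 0.058976 / 0.1684 ≈ 0.350
P(Zeryx fever | evidence) ≈ 0.097683 / 0.1684 ≈ 0.580
P(Hedec | evidence) ≈ 0.0034652 / 0.1684 ≈ 0.021
P(Polec | evidence) ≈ 0.0017606 / 0.1684 ≈ 0.010
P(Casimitis | evidence) ≈ 0.0065124 / 0.1684 ≈ 0.039
The largest is 0.580, so Zeryx fever is most probable.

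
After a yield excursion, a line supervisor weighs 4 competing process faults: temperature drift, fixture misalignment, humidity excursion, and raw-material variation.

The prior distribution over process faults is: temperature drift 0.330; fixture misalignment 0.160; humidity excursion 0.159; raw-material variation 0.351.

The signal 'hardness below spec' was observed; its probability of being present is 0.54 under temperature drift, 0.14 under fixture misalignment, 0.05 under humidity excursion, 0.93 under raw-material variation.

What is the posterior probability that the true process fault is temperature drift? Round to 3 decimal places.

0.333

For each hypothesis, the unnormalized posterior weight is prior × likelihood:
  temperature drift: 0.330 × 0.54 = 0.1782
  fixture misalignment: 0.160 × 0.14 = 0.0224
  humidity excursion: 0.159 × 0.05 = 0.00795
  raw-material variation: 0.351 × 0.93 = 0.32643
The unnormalized weights sum to 0.53498.
P(temperature drift | evidence) = 0.1782 / 0.53498 ≈ 0.333.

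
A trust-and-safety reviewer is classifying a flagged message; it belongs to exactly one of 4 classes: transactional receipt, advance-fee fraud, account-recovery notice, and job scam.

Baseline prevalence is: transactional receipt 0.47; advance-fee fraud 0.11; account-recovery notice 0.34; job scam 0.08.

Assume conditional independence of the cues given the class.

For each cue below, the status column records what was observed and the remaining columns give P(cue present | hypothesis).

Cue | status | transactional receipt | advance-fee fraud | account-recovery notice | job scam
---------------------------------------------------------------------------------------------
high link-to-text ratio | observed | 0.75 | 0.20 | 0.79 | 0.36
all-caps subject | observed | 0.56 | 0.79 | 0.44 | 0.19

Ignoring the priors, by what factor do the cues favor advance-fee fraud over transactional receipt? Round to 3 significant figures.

The Bayes factor is the ratio of the joint likelihoods of the cue pattern under the two hypotheses.
  advance-fee fraud: 0.20 × 0.79 = 0.158
  transactional receipt: 0.75 × 0.56 = 0.42
Bayes factor = 0.158 / 0.42 ≈ 0.376

0.376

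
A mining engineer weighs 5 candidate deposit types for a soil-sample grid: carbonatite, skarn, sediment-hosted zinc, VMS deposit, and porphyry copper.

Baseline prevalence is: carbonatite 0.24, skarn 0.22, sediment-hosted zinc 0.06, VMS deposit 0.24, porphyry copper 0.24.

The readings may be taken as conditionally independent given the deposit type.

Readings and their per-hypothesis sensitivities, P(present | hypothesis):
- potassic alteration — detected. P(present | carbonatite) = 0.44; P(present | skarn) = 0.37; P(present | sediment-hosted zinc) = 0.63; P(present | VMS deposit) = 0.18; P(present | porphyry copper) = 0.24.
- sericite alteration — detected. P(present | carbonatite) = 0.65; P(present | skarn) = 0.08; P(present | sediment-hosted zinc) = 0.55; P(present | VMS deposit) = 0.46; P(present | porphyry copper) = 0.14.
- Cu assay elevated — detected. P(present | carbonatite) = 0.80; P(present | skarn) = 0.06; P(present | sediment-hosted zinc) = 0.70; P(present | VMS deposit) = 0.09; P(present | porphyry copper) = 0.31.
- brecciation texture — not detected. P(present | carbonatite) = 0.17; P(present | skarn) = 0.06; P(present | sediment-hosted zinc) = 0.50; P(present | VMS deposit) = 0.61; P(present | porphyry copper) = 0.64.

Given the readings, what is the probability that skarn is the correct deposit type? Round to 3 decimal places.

0.007

For each hypothesis, the unnormalized posterior weight is prior × product of the reading likelihoods (using 1 − P(present | H) for each absent reading):
  carbonatite: 0.24 × 0.44 × 0.65 × 0.80 × (1 − 0.17) = 0.045577
  skarn: 0.22 × 0.37 × 0.08 × 0.06 × (1 − 0.06) = 0.00036728
  sediment-hosted zinc: 0.06 × 0.63 × 0.55 × 0.70 × (1 − 0.50) = 0.0072765
  VMS deposit: 0.24 × 0.18 × 0.46 × 0.09 × (1 − 0.61) = 0.00069751
  porphyry copper: 0.24 × 0.24 × 0.14 × 0.31 × (1 − 0.64) = 0.00089994
Marginal likelihood of the evidence = 0.054818.
P(skarn | evidence) = 0.00036728 / 0.054818 ≈ 0.007.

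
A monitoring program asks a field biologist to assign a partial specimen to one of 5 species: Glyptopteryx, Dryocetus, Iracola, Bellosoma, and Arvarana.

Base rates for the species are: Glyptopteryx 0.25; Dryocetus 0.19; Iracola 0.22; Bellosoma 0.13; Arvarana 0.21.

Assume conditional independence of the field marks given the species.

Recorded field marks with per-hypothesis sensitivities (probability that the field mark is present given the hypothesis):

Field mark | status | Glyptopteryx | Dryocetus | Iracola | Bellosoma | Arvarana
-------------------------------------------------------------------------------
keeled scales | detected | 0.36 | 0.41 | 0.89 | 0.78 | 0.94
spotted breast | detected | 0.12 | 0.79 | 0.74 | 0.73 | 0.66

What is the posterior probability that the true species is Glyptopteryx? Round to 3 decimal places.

0.026

By Bayes' rule with conditional independence, the unnormalized weight for each hypothesis is prior × ∏ likelihoods:
  Glyptopteryx: 0.25 × 0.36 × 0.12 = 0.0108
  Dryocetus: 0.19 × 0.41 × 0.79 = 0.061541
  Iracola: 0.22 × 0.89 × 0.74 = 0.14489
  Bellosoma: 0.13 × 0.78 × 0.73 = 0.074022
  Arvarana: 0.21 × 0.94 × 0.66 = 0.13028
The unnormalized weights sum to 0.42154.
P(Glyptopteryx | evidence) = 0.0108 / 0.42154 ≈ 0.026.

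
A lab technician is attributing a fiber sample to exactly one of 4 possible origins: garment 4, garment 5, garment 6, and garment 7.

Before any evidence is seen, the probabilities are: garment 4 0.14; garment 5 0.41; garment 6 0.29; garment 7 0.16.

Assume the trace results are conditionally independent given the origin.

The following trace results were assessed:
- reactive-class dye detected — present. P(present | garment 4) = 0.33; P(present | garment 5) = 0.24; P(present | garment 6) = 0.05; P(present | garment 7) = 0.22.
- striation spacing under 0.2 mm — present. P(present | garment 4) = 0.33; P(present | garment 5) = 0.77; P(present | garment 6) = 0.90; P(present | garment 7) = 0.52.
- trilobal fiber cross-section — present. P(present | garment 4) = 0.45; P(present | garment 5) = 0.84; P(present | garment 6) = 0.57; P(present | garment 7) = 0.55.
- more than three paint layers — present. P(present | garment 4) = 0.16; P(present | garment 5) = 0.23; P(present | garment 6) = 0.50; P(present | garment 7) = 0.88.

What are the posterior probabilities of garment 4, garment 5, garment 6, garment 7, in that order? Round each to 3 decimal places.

For each hypothesis, the unnormalized posterior weight is prior × product of the trace result likelihoods:
  garment 4: 0.14 × 0.33 × 0.33 × 0.45 × 0.16 = 0.0010977
  garment 5: 0.41 × 0.24 × 0.77 × 0.84 × 0.23 = 0.014638
  garment 6: 0.29 × 0.05 × 0.90 × 0.57 × 0.50 = 0.0037192
  garment 7: 0.16 × 0.22 × 0.52 × 0.55 × 0.88 = 0.0088591
Normalizing constant Z = 0.0010977 + 0.014638 + 0.0037192 + 0.0088591 = 0.028314.
P(garment 4 | evidence) = 0.0010977 / 0.028314 ≈ 0.039
P(garment 5 | evidence) = 0.014638 / 0.028314 ≈ 0.517
P(garment 6 | evidence) = 0.0037192 / 0.028314 ≈ 0.131
P(garment 7 | evidence) = 0.0088591 / 0.028314 ≈ 0.313

0.039, 0.517, 0.131, 0.313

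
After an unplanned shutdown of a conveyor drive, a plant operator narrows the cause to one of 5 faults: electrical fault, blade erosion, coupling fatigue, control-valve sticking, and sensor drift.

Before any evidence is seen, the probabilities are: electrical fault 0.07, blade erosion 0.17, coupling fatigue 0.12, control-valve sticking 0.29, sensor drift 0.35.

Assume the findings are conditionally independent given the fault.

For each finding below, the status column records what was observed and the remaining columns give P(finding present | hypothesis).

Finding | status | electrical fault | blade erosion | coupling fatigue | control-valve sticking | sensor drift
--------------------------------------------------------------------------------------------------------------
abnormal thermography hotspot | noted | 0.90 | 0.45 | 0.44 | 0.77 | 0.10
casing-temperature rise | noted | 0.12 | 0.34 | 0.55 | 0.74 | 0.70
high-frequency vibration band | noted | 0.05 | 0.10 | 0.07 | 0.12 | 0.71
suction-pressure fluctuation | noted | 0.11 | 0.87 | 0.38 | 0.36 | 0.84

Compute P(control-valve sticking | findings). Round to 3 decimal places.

For each hypothesis, the unnormalized posterior weight is prior × product of the finding likelihoods:
  electrical fault: 0.07 × 0.90 × 0.12 × 0.05 × 0.11 = 4.158e-05
  blade erosion: 0.17 × 0.45 × 0.34 × 0.10 × 0.87 = 0.0022629
  coupling fatigue: 0.12 × 0.44 × 0.55 × 0.07 × 0.38 = 0.00077246
  control-valve sticking: 0.29 × 0.77 × 0.74 × 0.12 × 0.36 = 0.0071385
  sensor drift: 0.35 × 0.10 × 0.70 × 0.71 × 0.84 = 0.014612
The unnormalized weights sum to 0.024827.
P(control-valve sticking | evidence) = 0.0071385 / 0.024827 ≈ 0.288.

0.288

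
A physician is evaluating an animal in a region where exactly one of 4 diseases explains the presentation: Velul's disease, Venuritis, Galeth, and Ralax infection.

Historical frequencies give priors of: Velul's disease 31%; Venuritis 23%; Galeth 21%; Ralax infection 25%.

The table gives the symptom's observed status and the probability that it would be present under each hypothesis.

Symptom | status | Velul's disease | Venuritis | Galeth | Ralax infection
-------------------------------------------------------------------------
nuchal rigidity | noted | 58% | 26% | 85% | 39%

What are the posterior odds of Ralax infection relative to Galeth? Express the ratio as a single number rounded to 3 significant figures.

Unnormalized posterior weight (prior times the symptom likelihood) for each of the two hypotheses:
  Ralax infection: 0.25 × 0.39 = 0.0975
  Galeth: 0.21 × 0.85 = 0.1785
Odds(Ralax infection : Galeth) = 0.0975 / 0.1785 ≈ 0.546.

0.546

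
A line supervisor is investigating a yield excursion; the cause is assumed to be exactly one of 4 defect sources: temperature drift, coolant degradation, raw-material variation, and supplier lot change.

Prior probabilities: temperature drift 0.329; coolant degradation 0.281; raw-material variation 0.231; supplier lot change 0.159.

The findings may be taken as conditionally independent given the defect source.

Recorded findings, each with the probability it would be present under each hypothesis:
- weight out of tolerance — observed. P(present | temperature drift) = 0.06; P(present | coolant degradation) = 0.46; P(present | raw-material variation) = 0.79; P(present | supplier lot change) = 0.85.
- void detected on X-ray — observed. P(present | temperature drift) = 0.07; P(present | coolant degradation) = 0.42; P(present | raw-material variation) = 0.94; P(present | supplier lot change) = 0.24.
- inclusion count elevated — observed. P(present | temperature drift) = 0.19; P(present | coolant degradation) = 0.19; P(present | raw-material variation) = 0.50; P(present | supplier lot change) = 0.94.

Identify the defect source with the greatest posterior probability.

By Bayes' rule with conditional independence, the unnormalized weight for each hypothesis is prior × ∏ likelihoods:
  temperature drift: 0.329 × 0.06 × 0.07 × 0.19 = 0.00026254
  coolant degradation: 0.281 × 0.46 × 0.42 × 0.19 = 0.010315
  raw-material variation: 0.231 × 0.79 × 0.94 × 0.50 = 0.08577
  supplier lot change: 0.159 × 0.85 × 0.24 × 0.94 = 0.03049
Normalizing constant Z = 0.00026254 + 0.010315 + 0.08577 + 0.03049 = 0.12684.
P(temperature drift | evidence) ≈ 0.00026254 / 0.12684 ≈ 0.002
P(coolant degradation | evidence) ≈ 0.010315 / 0.12684 ≈ 0.081
P(raw-material variation | evidence) ≈ 0.08577 / 0.12684 ≈ 0.676
P(supplier lot change | evidence) ≈ 0.03049 / 0.12684 ≈ 0.240
The largest is 0.676, so raw-material variation is most probable.

raw-material variation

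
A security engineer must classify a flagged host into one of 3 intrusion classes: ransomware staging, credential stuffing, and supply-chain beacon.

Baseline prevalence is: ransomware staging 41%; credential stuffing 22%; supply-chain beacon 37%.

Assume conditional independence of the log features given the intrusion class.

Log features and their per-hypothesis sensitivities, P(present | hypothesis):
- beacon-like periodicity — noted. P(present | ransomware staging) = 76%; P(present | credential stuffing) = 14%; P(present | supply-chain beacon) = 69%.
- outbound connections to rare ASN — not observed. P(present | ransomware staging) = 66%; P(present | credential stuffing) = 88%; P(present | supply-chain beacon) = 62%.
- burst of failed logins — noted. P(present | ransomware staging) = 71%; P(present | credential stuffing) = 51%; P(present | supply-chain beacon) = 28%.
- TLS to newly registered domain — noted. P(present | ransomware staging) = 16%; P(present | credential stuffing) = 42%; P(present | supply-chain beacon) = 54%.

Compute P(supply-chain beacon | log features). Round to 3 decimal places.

0.533

By Bayes' rule with conditional independence, the unnormalized weight for each hypothesis is prior × ∏ likelihoods (using 1 − P(present | H) for each absent log feature):
  ransomware staging: 0.41 × 0.76 × (1 − 0.66) × 0.71 × 0.16 = 0.012035
  credential stuffing: 0.22 × 0.14 × (1 − 0.88) × 0.51 × 0.42 = 0.00079168
  supply-chain beacon: 0.37 × 0.69 × (1 − 0.62) × 0.28 × 0.54 = 0.014669
The unnormalized weights sum to 0.027495.
P(supply-chain beacon | evidence) = 0.014669 / 0.027495 ≈ 0.533.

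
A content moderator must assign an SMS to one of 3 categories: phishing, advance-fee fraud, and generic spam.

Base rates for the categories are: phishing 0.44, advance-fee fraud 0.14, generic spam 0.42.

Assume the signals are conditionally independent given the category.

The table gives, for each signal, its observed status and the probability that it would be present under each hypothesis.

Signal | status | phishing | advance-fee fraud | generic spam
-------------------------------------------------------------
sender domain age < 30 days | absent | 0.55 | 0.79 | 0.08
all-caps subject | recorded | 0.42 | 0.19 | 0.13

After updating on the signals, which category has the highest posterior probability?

For each hypothesis, the unnormalized posterior weight is prior × product of the signal likelihoods (using 1 − P(present | H) for each absent signal):
  phishing: 0.44 × (1 − 0.55) × 0.42 = 0.08316
  advance-fee fraud: 0.14 × (1 − 0.79) × 0.19 = 0.005586
  generic spam: 0.42 × (1 − 0.08) × 0.13 = 0.050232
Normalizing constant Z = 0.08316 + 0.005586 + 0.050232 = 0.13898.
P(phishing | evidence) ≈ 0.08316 / 0.13898 ≈ 0.598
P(advance-fee fraud | evidence) ≈ 0.005586 / 0.13898 ≈ 0.040
P(generic spam | evidence) ≈ 0.050232 / 0.13898 ≈ 0.361
The largest is 0.598, so phishing is most probable.

phishing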